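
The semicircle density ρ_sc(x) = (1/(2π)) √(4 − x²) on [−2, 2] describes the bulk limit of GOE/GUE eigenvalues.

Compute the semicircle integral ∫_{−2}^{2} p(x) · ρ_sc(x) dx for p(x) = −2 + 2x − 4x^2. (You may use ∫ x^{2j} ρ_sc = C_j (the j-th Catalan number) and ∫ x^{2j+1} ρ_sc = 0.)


Write p(x) = Σ a_i x^i, split into monomials and integrate each against ρ_sc separately.
Using ∫ x^{2j} ρ_sc = C_j = (1/(j+1)) C(2j, j) (Catalan numbers) and ∫ x^{2j+1} ρ_sc = 0 (odd monomials vanish by symmetry):
  i = 0 (even): a_0 · C_{0} = -2 · 1 = -2
  i = 1 (odd): ∫ x^1 ρ_sc = 0 (vanishes)
  i = 2 (even): a_2 · C_{1} = -4 · 1 = -4

Summing the contributions: ∫_{−2}^{2} p(x) ρ_sc(x) dx = (-2) + (-4) = -6.


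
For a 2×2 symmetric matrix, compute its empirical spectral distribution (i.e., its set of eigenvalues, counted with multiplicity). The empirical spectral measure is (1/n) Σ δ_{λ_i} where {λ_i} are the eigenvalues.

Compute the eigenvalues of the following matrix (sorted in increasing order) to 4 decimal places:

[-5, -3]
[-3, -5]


Since M is real symmetric, both eigenvalues are real; they are the roots of det(λI − M) = λ² − (tr M) λ + det M.
tr M = -5 + (-5) = -10.
det M = (-5)·(-5) − (-3)² = 25 − 9 = 16.
Characteristic polynomial: λ² + 10λ + 16 = 0.
Discriminant Δ = (tr M)² − 4·det M = 100 − 64 = 36; √Δ = 6.000000.
λ = (tr M ± √Δ)/2 = (-10 ± 6.000000)/2, giving (tr M − √Δ)/2 = -8.0000 and (tr M + √Δ)/2 = -2.0000.

Eigenvalues sorted in increasing order: [-8.0000, -2.0000].


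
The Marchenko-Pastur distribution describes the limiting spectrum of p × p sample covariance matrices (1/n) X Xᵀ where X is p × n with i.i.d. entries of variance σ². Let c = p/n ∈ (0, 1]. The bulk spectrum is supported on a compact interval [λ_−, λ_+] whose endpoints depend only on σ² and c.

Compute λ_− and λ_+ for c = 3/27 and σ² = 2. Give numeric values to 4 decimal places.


c = 3/27 = 0.111111; √c = 0.333333.
λ_− = σ² (1 − √c)² = 2 · (1 − 0.333333)² = 2 · (0.666667)² = 0.888889.
λ_+ = σ² (1 + √c)² = 2 · (1 + 0.333333)² = 2 · (1.333333)² = 3.555556.

Rounded to 4 decimal places: λ_− ≈ 0.8889, λ_+ ≈ 3.5556.


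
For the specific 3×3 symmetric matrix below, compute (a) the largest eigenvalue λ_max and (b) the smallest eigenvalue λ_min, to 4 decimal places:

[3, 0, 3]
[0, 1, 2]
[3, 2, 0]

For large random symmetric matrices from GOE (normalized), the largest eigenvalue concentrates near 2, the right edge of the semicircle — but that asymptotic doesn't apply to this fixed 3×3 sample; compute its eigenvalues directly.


Since M is real symmetric, all three eigenvalues are real; they are the roots of det(λI − M) = λ³ − (tr M) λ² + s λ − det M, where s is the sum of the principal 2×2 minors.
tr M = 3 + 1 + 0 = 4.
s = (3·1 − 0²) + (3·0 − 3²) + (1·0 − 2²) = 3 + (-9) + (-4) = -10.
det M (expand along row 1) = 3·(-4) − 0·(-6) + 3·(-3) = -21.
Characteristic polynomial: λ³ − 4λ² − 10λ + 21 = 0.
Substitute λ = y + (tr M)/3 = y + 1.333333 to remove the quadratic term: y³ + p·y + q = 0 with p = s − (tr M)²/3 = -15.333333 and q = −2(tr M)³/27 + (tr M)·s/3 − det M = 2.925926.
Three real roots ⇒ use the trigonometric (Viète) form: r = 2√(−p/3) = 4.521553, φ = arccos(3q/(p·r)) = arccos(-0.126608) = 1.697745 rad.
y_k = r·cos(φ/3 − 2πk/3) for k = 0, 1, 2 gives y = 3.816636, 0.191278, -4.007913.
λ_k = y_k + 1.333333 gives λ = 5.1500, 1.5246, -2.6746 (check: the sum is 4.0000 = tr M).

Hence λ_max = 5.1500 and λ_min = -2.6746.


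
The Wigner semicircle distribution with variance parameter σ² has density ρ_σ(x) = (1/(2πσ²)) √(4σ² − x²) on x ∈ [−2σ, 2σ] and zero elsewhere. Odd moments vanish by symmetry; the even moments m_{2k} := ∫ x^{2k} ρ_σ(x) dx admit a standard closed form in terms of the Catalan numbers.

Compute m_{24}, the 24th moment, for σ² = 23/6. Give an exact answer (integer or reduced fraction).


By the scaled semicircle moment identity, m_{2k} = σ^{2k} · C_k with k = 12.
C_12 = (1/(k+1)) · C(2k, k) = (1/13) · C(24, 12) = (1/13) · 2704156 = 208012.
σ^{2k} = (σ²)^k = (23/6)^12 = 21914624432020321/2176782336.

Therefore m_{24} = σ^{24} · C_12 = (21914624432020321/2176782336) · 208012 = 1139626214338352752963/544195584.


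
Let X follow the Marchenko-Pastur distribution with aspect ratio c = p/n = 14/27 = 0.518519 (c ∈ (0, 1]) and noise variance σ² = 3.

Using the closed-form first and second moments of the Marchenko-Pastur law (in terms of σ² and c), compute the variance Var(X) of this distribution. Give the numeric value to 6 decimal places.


Recall the MP moments m_1 = E[X] = σ² and m_2 = E[X²] = σ⁴ (1 + c).
m_1 = E[X] = σ² = 3, so m_1² = 9.
m_2 = E[X²] = σ⁴ (1 + c) = 9 · (1 + 0.518519) = 9 · 1.518519 = 13.666667.
(Note m_2 − m_1² simplifies to c · σ⁴ = 0.518519 · 9.)

Var(X) = m_2 − m_1² = 13.666667 − 9 = 4.666667.


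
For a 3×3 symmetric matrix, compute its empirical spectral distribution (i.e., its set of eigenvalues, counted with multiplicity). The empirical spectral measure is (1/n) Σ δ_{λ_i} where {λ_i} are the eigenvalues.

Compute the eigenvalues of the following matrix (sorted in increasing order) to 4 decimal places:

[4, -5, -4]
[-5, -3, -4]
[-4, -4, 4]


Since M is real symmetric, all three eigenvalues are real; they are the roots of det(λI − M) = λ³ − (tr M) λ² + s λ − det M, where s is the sum of the principal 2×2 minors.
tr M = 4 + (-3) + 4 = 5.
s = (4·(-3) − (-5)²) + (4·4 − (-4)²) + ((-3)·4 − (-4)²) = -37 + 0 + (-28) = -65.
det M (expand along row 1) = 4·(-28) − (-5)·(-36) + (-4)·8 = -324.
Characteristic polynomial: λ³ − 5λ² − 65λ + 324 = 0.
Substitute λ = y + (tr M)/3 = y + 1.666667 to remove the quadratic term: y³ + p·y + q = 0 with p = s − (tr M)²/3 = -73.333333 and q = −2(tr M)³/27 + (tr M)·s/3 − det M = 206.407407.
Three real roots ⇒ use the trigonometric (Viète) form: r = 2√(−p/3) = 9.888265, φ = arccos(3q/(p·r)) = arccos(-0.853935) = 2.594298 rad.
y_k = r·cos(φ/3 − 2πk/3) for k = 0, 1, 2 gives y = 6.415686, 3.308487, -9.724173.
λ_k = y_k + 1.666667 gives λ = 8.0824, 4.9752, -8.0575 (check: the sum is 5.0000 = tr M).

Eigenvalues sorted in increasing order: [-8.0575, 4.9752, 8.0824].


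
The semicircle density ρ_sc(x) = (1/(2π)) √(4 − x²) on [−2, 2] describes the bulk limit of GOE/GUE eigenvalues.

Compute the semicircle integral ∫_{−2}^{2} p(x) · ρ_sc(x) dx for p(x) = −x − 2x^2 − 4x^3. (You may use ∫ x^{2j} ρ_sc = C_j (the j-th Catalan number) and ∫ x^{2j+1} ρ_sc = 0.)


Write p(x) = Σ a_i x^i, split into monomials and integrate each against ρ_sc separately.
Using ∫ x^{2j} ρ_sc = C_j = (1/(j+1)) C(2j, j) (Catalan numbers) and ∫ x^{2j+1} ρ_sc = 0 (odd monomials vanish by symmetry):
  i = 1 (odd): ∫ x^1 ρ_sc = 0 (vanishes)
  i = 2 (even): a_2 · C_{1} = -2 · 1 = -2
  i = 3 (odd): ∫ x^3 ρ_sc = 0 (vanishes)

Summing the contributions: ∫_{−2}^{2} p(x) ρ_sc(x) dx = -2.


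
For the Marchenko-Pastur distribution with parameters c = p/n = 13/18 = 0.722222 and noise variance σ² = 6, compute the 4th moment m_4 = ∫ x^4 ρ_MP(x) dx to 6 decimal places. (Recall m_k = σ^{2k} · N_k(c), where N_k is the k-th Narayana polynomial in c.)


E[X⁴] = σ⁸ (1 + 6c + 6c² + c³) (fourth MP moment). With σ² = 6 (so σ⁸ = 1296) and c = 13/18 = 0.722222: E[X⁴] = 1296 · (1 + 6·0.722222 + 6·(0.722222)² + (0.722222)³) = 1296 · 8.839678.

So E[X^4] = 11456.222222.


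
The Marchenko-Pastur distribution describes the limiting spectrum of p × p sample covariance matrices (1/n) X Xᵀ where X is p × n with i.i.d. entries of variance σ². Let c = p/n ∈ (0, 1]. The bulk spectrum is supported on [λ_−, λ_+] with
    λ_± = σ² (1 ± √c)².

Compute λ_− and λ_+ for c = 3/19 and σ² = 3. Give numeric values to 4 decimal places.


c = 3/19 = 0.157895; √c = 0.397360.
λ_− = σ² (1 − √c)² = 3 · (1 − 0.397360)² = 3 · (0.602640)² = 1.089526.
λ_+ = σ² (1 + √c)² = 3 · (1 + 0.397360)² = 3 · (1.397360)² = 5.857842.

Rounded to 4 decimal places: λ_− ≈ 1.0895, λ_+ ≈ 5.8578.


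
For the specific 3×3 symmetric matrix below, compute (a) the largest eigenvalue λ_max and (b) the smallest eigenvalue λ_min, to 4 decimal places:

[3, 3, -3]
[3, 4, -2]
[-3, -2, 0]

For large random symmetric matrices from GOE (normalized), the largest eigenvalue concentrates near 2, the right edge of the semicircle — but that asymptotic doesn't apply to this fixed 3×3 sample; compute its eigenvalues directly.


Since M is real symmetric, all three eigenvalues are real; they are the roots of det(λI − M) = λ³ − (tr M) λ² + s λ − det M, where s is the sum of the principal 2×2 minors.
tr M = 3 + 4 + 0 = 7.
s = (3·4 − 3²) + (3·0 − (-3)²) + (4·0 − (-2)²) = 3 + (-9) + (-4) = -10.
det M (expand along row 1) = 3·(-4) − 3·(-6) + (-3)·6 = -12.
Characteristic polynomial: λ³ − 7λ² − 10λ + 12 = 0.
Substitute λ = y + (tr M)/3 = y + 2.333333 to remove the quadratic term: y³ + p·y + q = 0 with p = s − (tr M)²/3 = -26.333333 and q = −2(tr M)³/27 + (tr M)·s/3 − det M = -36.740741.
Three real roots ⇒ use the trigonometric (Viète) form: r = 2√(−p/3) = 5.925463, φ = arccos(3q/(p·r)) = arccos(0.706384) = 0.786419 rad.
y_k = r·cos(φ/3 − 2πk/3) for k = 0, 1, 2 gives y = 5.723035, -1.531674, -4.191361.
λ_k = y_k + 2.333333 gives λ = 8.0564, 0.8017, -1.8580 (check: the sum is 7.0000 = tr M).

Hence λ_max = 8.0564 and λ_min = -1.8580.


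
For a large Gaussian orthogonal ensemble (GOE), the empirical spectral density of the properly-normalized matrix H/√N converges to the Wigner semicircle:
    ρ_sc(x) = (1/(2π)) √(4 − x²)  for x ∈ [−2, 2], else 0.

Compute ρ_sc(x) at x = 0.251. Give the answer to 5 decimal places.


ρ_sc(x) = (1/(2π)) √(4 − x²). With x = 0.251:
  4 − x² = 4 − (0.251)² = 4 − 0.063001 = 3.936999.
  √(4 − x²) = 1.984187.
  1/(2π) = 0.159155.
  ρ_sc(0.251) = 0.159155 · 1.984187 = 0.315793.

Rounded to 5 decimal places: ρ_sc(0.251) ≈ 0.31579.


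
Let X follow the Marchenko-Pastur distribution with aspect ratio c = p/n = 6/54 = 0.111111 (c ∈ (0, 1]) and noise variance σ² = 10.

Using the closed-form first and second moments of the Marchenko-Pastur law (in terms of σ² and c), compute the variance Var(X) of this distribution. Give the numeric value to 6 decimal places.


Recall the MP moments m_1 = E[X] = σ² and m_2 = E[X²] = σ⁴ (1 + c).
m_1 = E[X] = σ² = 10, so m_1² = 100.
m_2 = E[X²] = σ⁴ (1 + c) = 100 · (1 + 0.111111) = 100 · 1.111111 = 111.111111.
(Note m_2 − m_1² simplifies to c · σ⁴ = 0.111111 · 100.)

Var(X) = m_2 − m_1² = 111.111111 − 100 = 11.111111.


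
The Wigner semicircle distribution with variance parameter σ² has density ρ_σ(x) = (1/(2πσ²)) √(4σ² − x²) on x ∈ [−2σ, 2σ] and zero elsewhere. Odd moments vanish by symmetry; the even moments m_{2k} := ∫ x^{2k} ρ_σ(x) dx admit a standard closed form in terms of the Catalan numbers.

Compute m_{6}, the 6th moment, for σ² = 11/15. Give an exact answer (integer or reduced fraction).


By the scaled semicircle moment identity, m_{2k} = σ^{2k} · C_k with k = 3.
C_3 = (1/(k+1)) · C(2k, k) = (1/4) · C(6, 3) = (1/4) · 20 = 5.
σ^{2k} = (σ²)^k = (11/15)^3 = 1331/3375.

Therefore m_{6} = σ^{6} · C_3 = (1331/3375) · 5 = 1331/675.


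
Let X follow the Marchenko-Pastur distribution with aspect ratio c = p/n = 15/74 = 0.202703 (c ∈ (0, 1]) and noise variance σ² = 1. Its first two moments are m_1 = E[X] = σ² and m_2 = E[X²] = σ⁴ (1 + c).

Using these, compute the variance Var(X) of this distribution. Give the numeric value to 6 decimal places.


m_1 = E[X] = σ² = 1, so m_1² = 1.
m_2 = E[X²] = σ⁴ (1 + c) = 1 · (1 + 0.202703) = 1 · 1.202703 = 1.202703.
(Note m_2 − m_1² simplifies to c · σ⁴ = 0.202703 · 1.)

Var(X) = m_2 − m_1² = 1.202703 − 1 = 0.202703.


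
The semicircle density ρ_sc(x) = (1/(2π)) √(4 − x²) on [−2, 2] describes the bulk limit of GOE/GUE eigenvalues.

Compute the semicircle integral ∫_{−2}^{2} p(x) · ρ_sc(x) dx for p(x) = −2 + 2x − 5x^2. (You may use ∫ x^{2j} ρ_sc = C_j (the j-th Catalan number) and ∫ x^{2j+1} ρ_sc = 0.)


Write p(x) = Σ a_i x^i, split into monomials and integrate each against ρ_sc separately.
Using ∫ x^{2j} ρ_sc = C_j = (1/(j+1)) C(2j, j) (Catalan numbers) and ∫ x^{2j+1} ρ_sc = 0 (odd monomials vanish by symmetry):
  i = 0 (even): a_0 · C_{0} = -2 · 1 = -2
  i = 1 (odd): ∫ x^1 ρ_sc = 0 (vanishes)
  i = 2 (even): a_2 · C_{1} = -5 · 1 = -5

Summing the contributions: ∫_{−2}^{2} p(x) ρ_sc(x) dx = (-2) + (-5) = -7.


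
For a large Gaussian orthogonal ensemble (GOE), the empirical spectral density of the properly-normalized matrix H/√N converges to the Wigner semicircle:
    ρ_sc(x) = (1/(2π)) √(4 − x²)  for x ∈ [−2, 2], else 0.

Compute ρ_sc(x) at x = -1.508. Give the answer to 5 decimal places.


ρ_sc(x) = (1/(2π)) √(4 − x²). With x = -1.508:
  4 − x² = 4 − (-1.508)² = 4 − 2.274064 = 1.725936.
  √(4 − x²) = 1.313749.
  1/(2π) = 0.159155.
  ρ_sc(-1.508) = 0.159155 · 1.313749 = 0.209090.

Rounded to 5 decimal places: ρ_sc(-1.508) ≈ 0.20909.


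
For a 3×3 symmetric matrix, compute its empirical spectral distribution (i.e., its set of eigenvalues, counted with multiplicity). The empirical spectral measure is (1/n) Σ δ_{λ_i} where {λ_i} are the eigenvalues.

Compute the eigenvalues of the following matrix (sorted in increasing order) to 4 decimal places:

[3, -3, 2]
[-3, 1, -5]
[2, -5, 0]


Since M is real symmetric, all three eigenvalues are real; they are the roots of det(λI − M) = λ³ − (tr M) λ² + s λ − det M, where s is the sum of the principal 2×2 minors.
tr M = 3 + 1 + 0 = 4.
s = (3·1 − (-3)²) + (3·0 − 2²) + (1·0 − (-5)²) = -6 + (-4) + (-25) = -35.
det M (expand along row 1) = 3·(-25) − (-3)·10 + 2·13 = -19.
Characteristic polynomial: λ³ − 4λ² − 35λ + 19 = 0.
Substitute λ = y + (tr M)/3 = y + 1.333333 to remove the quadratic term: y³ + p·y + q = 0 with p = s − (tr M)²/3 = -40.333333 and q = −2(tr M)³/27 + (tr M)·s/3 − det M = -32.407407.
Three real roots ⇒ use the trigonometric (Viète) form: r = 2√(−p/3) = 7.333333, φ = arccos(3q/(p·r)) = arccos(0.328700) = 1.235869 rad.
y_k = r·cos(φ/3 − 2πk/3) for k = 0, 1, 2 gives y = 6.719821, -0.817011, -5.902810.
λ_k = y_k + 1.333333 gives λ = 8.0532, 0.5163, -4.5695 (check: the sum is 4.0000 = tr M).

Eigenvalues sorted in increasing order: [-4.5695, 0.5163, 8.0532].


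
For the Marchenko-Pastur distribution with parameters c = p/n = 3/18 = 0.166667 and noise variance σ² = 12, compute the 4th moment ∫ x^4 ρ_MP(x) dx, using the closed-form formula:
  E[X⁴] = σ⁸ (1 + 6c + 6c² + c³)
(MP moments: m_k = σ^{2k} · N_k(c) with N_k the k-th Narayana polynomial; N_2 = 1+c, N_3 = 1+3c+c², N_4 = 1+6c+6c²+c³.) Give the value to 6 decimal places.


E[X⁴] = σ⁸ (1 + 6c + 6c² + c³) (fourth MP moment). With σ² = 12 (so σ⁸ = 20736) and c = 3/18 = 0.166667: E[X⁴] = 20736 · (1 + 6·0.166667 + 6·(0.166667)² + (0.166667)³) = 20736 · 2.171296.

So E[X^4] = 45024.000000.


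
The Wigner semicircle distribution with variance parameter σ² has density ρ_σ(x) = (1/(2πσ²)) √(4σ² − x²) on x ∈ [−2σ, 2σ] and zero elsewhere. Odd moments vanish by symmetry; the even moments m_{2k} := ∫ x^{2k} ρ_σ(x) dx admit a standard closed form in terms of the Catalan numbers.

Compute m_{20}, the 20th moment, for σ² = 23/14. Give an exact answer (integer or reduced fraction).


By the scaled semicircle moment identity, m_{2k} = σ^{2k} · C_k with k = 10.
C_10 = (1/(k+1)) · C(2k, k) = (1/11) · C(20, 10) = (1/11) · 184756 = 16796.
σ^{2k} = (σ²)^k = (23/14)^10 = 41426511213649/289254654976.

Therefore m_{20} = σ^{20} · C_10 = (41426511213649/289254654976) · 16796 = 173949920586112151/72313663744.


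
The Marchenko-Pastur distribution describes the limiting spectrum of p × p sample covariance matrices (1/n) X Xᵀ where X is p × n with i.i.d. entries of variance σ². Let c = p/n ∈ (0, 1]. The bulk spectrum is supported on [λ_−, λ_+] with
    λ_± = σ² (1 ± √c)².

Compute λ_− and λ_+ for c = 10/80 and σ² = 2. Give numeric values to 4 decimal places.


c = 10/80 = 0.125000; √c = 0.353553.
λ_− = σ² (1 − √c)² = 2 · (1 − 0.353553)² = 2 · (0.646447)² = 0.835786.
λ_+ = σ² (1 + √c)² = 2 · (1 + 0.353553)² = 2 · (1.353553)² = 3.664214.

Rounded to 4 decimal places: λ_− ≈ 0.8358, λ_+ ≈ 3.6642.


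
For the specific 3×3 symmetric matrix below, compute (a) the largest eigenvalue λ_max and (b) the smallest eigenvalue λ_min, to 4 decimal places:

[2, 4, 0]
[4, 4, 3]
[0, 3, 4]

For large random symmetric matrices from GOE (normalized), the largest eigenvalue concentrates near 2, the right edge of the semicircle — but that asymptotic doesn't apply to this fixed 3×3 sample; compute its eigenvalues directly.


Since M is real symmetric, all three eigenvalues are real; they are the roots of det(λI − M) = λ³ − (tr M) λ² + s λ − det M, where s is the sum of the principal 2×2 minors.
tr M = 2 + 4 + 4 = 10.
s = (2·4 − 4²) + (2·4 − 0²) + (4·4 − 3²) = -8 + 8 + 7 = 7.
det M (expand along row 1) = 2·7 − 4·16 + 0·12 = -50.
Characteristic polynomial: λ³ − 10λ² + 7λ + 50 = 0.
Substitute λ = y + (tr M)/3 = y + 3.333333 to remove the quadratic term: y³ + p·y + q = 0 with p = s − (tr M)²/3 = -26.333333 and q = −2(tr M)³/27 + (tr M)·s/3 − det M = -0.740741.
Three real roots ⇒ use the trigonometric (Viète) form: r = 2√(−p/3) = 5.925463, φ = arccos(3q/(p·r)) = arccos(0.014242) = 1.556554 rad.
y_k = r·cos(φ/3 − 2πk/3) for k = 0, 1, 2 gives y = 5.145609, -0.028130, -5.117478.
λ_k = y_k + 3.333333 gives λ = 8.4789, 3.3052, -1.7841 (check: the sum is 10.0000 = tr M).

Hence λ_max = 8.4789 and λ_min = -1.7841.


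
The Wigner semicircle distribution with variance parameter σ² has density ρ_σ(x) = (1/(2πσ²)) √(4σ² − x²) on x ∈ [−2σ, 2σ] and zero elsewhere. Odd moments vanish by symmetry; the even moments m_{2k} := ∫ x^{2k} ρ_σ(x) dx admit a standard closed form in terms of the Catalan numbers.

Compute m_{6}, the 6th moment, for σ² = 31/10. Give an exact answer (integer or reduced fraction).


By the scaled semicircle moment identity, m_{2k} = σ^{2k} · C_k with k = 3.
C_3 = (1/(k+1)) · C(2k, k) = (1/4) · C(6, 3) = (1/4) · 20 = 5.
σ^{2k} = (σ²)^k = (31/10)^3 = 29791/1000.

Therefore m_{6} = σ^{6} · C_3 = (29791/1000) · 5 = 29791/200.


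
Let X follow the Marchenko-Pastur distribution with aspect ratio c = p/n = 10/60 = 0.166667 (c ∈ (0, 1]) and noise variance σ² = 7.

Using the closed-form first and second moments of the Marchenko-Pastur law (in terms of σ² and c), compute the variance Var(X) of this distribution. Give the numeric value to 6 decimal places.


Recall the MP moments m_1 = E[X] = σ² and m_2 = E[X²] = σ⁴ (1 + c).
m_1 = E[X] = σ² = 7, so m_1² = 49.
m_2 = E[X²] = σ⁴ (1 + c) = 49 · (1 + 0.166667) = 49 · 1.166667 = 57.166667.
(Note m_2 − m_1² simplifies to c · σ⁴ = 0.166667 · 49.)

Var(X) = m_2 − m_1² = 57.166667 − 49 = 8.166667.


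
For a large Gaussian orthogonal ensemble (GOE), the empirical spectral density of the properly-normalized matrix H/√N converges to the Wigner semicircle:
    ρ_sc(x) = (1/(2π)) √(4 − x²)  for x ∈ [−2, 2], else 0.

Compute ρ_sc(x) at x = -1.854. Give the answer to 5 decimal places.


ρ_sc(x) = (1/(2π)) √(4 − x²). With x = -1.854:
  4 − x² = 4 − (-1.854)² = 4 − 3.437316 = 0.562684.
  √(4 − x²) = 0.750123.
  1/(2π) = 0.159155.
  ρ_sc(-1.854) = 0.159155 · 0.750123 = 0.119386.

Rounded to 5 decimal places: ρ_sc(-1.854) ≈ 0.11939.


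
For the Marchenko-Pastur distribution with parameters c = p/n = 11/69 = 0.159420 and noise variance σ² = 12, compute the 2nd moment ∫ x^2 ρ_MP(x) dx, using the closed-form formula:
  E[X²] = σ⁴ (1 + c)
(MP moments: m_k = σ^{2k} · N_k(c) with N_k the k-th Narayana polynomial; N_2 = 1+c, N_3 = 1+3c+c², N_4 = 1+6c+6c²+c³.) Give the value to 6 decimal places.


E[X²] = σ⁴ (1 + c) (second MP moment). With σ² = 12 (so σ⁴ = 144) and c = 11/69 = 0.159420: E[X²] = 144 · (1 + 0.159420) = 144 · 1.159420.

So E[X^2] = 166.956522.


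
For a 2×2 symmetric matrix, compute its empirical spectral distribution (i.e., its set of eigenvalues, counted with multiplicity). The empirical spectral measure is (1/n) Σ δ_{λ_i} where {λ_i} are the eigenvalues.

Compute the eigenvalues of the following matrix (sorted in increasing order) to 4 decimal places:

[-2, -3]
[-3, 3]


Since M is real symmetric, both eigenvalues are real; they are the roots of det(λI − M) = λ² − (tr M) λ + det M.
tr M = -2 + 3 = 1.
det M = (-2)·3 − (-3)² = -6 − 9 = -15.
Characteristic polynomial: λ² − λ − 15 = 0.
Discriminant Δ = (tr M)² − 4·det M = 1 − (-60) = 61; √Δ = 7.810250.
λ = (tr M ± √Δ)/2 = (1 ± 7.810250)/2, giving (tr M − √Δ)/2 = -3.4051 and (tr M + √Δ)/2 = 4.4051.

Eigenvalues sorted in increasing order: [-3.4051, 4.4051].


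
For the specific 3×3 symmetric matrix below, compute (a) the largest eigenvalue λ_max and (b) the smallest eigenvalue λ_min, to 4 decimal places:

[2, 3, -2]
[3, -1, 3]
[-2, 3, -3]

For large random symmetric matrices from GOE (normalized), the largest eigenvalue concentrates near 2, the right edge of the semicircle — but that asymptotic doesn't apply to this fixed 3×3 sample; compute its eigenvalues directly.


Since M is real symmetric, all three eigenvalues are real; they are the roots of det(λI − M) = λ³ − (tr M) λ² + s λ − det M, where s is the sum of the principal 2×2 minors.
tr M = 2 + (-1) + (-3) = -2.
s = (2·(-1) − 3²) + (2·(-3) − (-2)²) + ((-1)·(-3) − 3²) = -11 + (-10) + (-6) = -27.
det M (expand along row 1) = 2·(-6) − 3·(-3) + (-2)·7 = -17.
Characteristic polynomial: λ³ + 2λ² − 27λ + 17 = 0.
Substitute λ = y + (tr M)/3 = y − 0.666667 to remove the quadratic term: y³ + p·y + q = 0 with p = s − (tr M)²/3 = -28.333333 and q = −2(tr M)³/27 + (tr M)·s/3 − det M = 35.592593.
Three real roots ⇒ use the trigonometric (Viète) form: r = 2√(−p/3) = 6.146363, φ = arccos(3q/(p·r)) = arccos(-0.613148) = 2.230835 rad.
y_k = r·cos(φ/3 − 2πk/3) for k = 0, 1, 2 gives y = 4.523898, 1.341396, -5.865294.
λ_k = y_k − 0.666667 gives λ = 3.8572, 0.6747, -6.5320 (check: the sum is -2.0000 = tr M).

Hence λ_max = 3.8572 and λ_min = -6.5320.


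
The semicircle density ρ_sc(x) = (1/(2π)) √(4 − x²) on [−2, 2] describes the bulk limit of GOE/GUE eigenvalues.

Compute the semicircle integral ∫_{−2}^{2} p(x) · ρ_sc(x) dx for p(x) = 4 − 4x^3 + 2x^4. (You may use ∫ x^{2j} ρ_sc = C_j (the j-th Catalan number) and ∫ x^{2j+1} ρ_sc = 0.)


Write p(x) = Σ a_i x^i, split into monomials and integrate each against ρ_sc separately.
Using ∫ x^{2j} ρ_sc = C_j = (1/(j+1)) C(2j, j) (Catalan numbers) and ∫ x^{2j+1} ρ_sc = 0 (odd monomials vanish by symmetry):
  i = 0 (even): a_0 · C_{0} = 4 · 1 = 4
  i = 3 (odd): ∫ x^3 ρ_sc = 0 (vanishes)
  i = 4 (even): a_4 · C_{2} = 2 · 2 = 4

Summing the contributions: ∫_{−2}^{2} p(x) ρ_sc(x) dx = 4 + 4 = 8.


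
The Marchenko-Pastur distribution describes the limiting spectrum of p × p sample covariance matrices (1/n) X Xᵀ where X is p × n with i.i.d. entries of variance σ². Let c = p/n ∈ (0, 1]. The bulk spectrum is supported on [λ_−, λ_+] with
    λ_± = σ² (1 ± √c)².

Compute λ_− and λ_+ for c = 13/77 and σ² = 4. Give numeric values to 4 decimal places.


c = 13/77 = 0.168831; √c = 0.410891.
λ_− = σ² (1 − √c)² = 4 · (1 − 0.410891)² = 4 · (0.589109)² = 1.388199.
λ_+ = σ² (1 + √c)² = 4 · (1 + 0.410891)² = 4 · (1.410891)² = 7.962450.

Rounded to 4 decimal places: λ_− ≈ 1.3882, λ_+ ≈ 7.9625.


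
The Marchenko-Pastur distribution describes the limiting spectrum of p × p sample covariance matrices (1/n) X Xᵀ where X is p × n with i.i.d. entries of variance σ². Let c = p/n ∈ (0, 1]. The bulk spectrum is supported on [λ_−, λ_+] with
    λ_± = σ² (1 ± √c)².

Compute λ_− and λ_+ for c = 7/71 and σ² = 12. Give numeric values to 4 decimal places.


c = 7/71 = 0.098592; √c = 0.313993.
λ_− = σ² (1 − √c)² = 12 · (1 − 0.313993)² = 12 · (0.686007)² = 5.647269.
λ_+ = σ² (1 + √c)² = 12 · (1 + 0.313993)² = 12 · (1.313993)² = 20.718928.

Rounded to 4 decimal places: λ_− ≈ 5.6473, λ_+ ≈ 20.7189.


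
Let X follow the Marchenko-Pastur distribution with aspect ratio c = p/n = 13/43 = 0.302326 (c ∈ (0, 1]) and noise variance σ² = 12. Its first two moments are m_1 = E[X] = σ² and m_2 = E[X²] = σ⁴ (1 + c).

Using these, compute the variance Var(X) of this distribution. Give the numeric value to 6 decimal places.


m_1 = E[X] = σ² = 12, so m_1² = 144.
m_2 = E[X²] = σ⁴ (1 + c) = 144 · (1 + 0.302326) = 144 · 1.302326 = 187.534884.
(Note m_2 − m_1² simplifies to c · σ⁴ = 0.302326 · 144.)

Var(X) = m_2 − m_1² = 187.534884 − 144 = 43.534884.


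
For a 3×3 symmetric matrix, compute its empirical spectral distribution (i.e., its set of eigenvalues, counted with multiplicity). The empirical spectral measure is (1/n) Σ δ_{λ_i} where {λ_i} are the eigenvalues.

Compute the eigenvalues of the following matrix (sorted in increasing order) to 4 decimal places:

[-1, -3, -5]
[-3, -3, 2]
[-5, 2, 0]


Since M is real symmetric, all three eigenvalues are real; they are the roots of det(λI − M) = λ³ − (tr M) λ² + s λ − det M, where s is the sum of the principal 2×2 minors.
tr M = -1 + (-3) + 0 = -4.
s = ((-1)·(-3) − (-3)²) + ((-1)·0 − (-5)²) + ((-3)·0 − 2²) = -6 + (-25) + (-4) = -35.
det M (expand along row 1) = (-1)·(-4) − (-3)·10 + (-5)·(-21) = 139.
Characteristic polynomial: λ³ + 4λ² − 35λ − 139 = 0.
Substitute λ = y + (tr M)/3 = y − 1.333333 to remove the quadratic term: y³ + p·y + q = 0 with p = s − (tr M)²/3 = -40.333333 and q = −2(tr M)³/27 + (tr M)·s/3 − det M = -87.592593.
Three real roots ⇒ use the trigonometric (Viète) form: r = 2√(−p/3) = 7.333333, φ = arccos(3q/(p·r)) = arccos(0.888430) = 0.476883 rad.
y_k = r·cos(φ/3 − 2πk/3) for k = 0, 1, 2 gives y = 7.240877, -2.615146, -4.625731.
λ_k = y_k − 1.333333 gives λ = 5.9075, -3.9485, -5.9591 (check: the sum is -4.0000 = tr M).

Eigenvalues sorted in increasing order: [-5.9591, -3.9485, 5.9075].


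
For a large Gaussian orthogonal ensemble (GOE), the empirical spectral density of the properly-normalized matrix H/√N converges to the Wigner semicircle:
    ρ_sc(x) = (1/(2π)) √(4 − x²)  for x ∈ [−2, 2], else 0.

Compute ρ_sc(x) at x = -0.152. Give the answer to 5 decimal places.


ρ_sc(x) = (1/(2π)) √(4 − x²). With x = -0.152:
  4 − x² = 4 − (-0.152)² = 4 − 0.023104 = 3.976896.
  √(4 − x²) = 1.994216.
  1/(2π) = 0.159155.
  ρ_sc(-0.152) = 0.159155 · 1.994216 = 0.317389.

Rounded to 5 decimal places: ρ_sc(-0.152) ≈ 0.31739.


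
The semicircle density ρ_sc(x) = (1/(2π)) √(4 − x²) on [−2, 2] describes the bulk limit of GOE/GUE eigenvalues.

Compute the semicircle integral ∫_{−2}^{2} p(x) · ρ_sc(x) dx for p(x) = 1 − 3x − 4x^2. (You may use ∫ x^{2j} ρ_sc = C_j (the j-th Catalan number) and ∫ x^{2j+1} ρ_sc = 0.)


Write p(x) = Σ a_i x^i, split into monomials and integrate each against ρ_sc separately.
Using ∫ x^{2j} ρ_sc = C_j = (1/(j+1)) C(2j, j) (Catalan numbers) and ∫ x^{2j+1} ρ_sc = 0 (odd monomials vanish by symmetry):
  i = 0 (even): a_0 · C_{0} = 1 · 1 = 1
  i = 1 (odd): ∫ x^1 ρ_sc = 0 (vanishes)
  i = 2 (even): a_2 · C_{1} = -4 · 1 = -4

Summing the contributions: ∫_{−2}^{2} p(x) ρ_sc(x) dx = 1 + (-4) = -3.


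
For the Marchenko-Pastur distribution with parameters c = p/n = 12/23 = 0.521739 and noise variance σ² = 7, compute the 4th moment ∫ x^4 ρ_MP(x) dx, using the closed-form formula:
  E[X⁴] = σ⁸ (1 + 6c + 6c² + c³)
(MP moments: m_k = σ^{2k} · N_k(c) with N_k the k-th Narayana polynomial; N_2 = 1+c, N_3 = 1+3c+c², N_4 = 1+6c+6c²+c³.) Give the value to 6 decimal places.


E[X⁴] = σ⁸ (1 + 6c + 6c² + c³) (fourth MP moment). With σ² = 7 (so σ⁸ = 2401) and c = 12/23 = 0.521739: E[X⁴] = 2401 · (1 + 6·0.521739 + 6·(0.521739)² + (0.521739)³) = 2401 · 5.905729.

So E[X^4] = 14179.654393.


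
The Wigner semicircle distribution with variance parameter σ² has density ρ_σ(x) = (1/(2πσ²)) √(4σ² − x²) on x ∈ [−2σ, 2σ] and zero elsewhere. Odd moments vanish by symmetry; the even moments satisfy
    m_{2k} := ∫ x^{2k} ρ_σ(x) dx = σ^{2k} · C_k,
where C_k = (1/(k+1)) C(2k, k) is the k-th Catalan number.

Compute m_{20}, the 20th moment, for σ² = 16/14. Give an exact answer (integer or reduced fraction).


By the scaled semicircle moment identity, m_{2k} = σ^{2k} · C_k with k = 10.
C_10 = (1/(k+1)) · C(2k, k) = (1/11) · C(20, 10) = (1/11) · 184756 = 16796.
σ^{2k} = (σ²)^k = (16/14)^10 = 1073741824/282475249.

Therefore m_{20} = σ^{20} · C_10 = (1073741824/282475249) · 16796 = 18034567675904/282475249.


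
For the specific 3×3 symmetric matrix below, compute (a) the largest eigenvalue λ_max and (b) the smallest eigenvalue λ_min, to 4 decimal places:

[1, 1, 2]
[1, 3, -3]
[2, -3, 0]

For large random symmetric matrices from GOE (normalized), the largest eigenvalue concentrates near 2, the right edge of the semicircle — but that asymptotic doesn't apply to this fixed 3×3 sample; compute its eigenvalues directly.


Since M is real symmetric, all three eigenvalues are real; they are the roots of det(λI − M) = λ³ − (tr M) λ² + s λ − det M, where s is the sum of the principal 2×2 minors.
tr M = 1 + 3 + 0 = 4.
s = (1·3 − 1²) + (1·0 − 2²) + (3·0 − (-3)²) = 2 + (-4) + (-9) = -11.
det M (expand along row 1) = 1·(-9) − 1·6 + 2·(-9) = -33.
Characteristic polynomial: λ³ − 4λ² − 11λ + 33 = 0.
Substitute λ = y + (tr M)/3 = y + 1.333333 to remove the quadratic term: y³ + p·y + q = 0 with p = s − (tr M)²/3 = -16.333333 and q = −2(tr M)³/27 + (tr M)·s/3 − det M = 13.592593.
Three real roots ⇒ use the trigonometric (Viète) form: r = 2√(−p/3) = 4.666667, φ = arccos(3q/(p·r)) = arccos(-0.534985) = 2.135287 rad.
y_k = r·cos(φ/3 − 2πk/3) for k = 0, 1, 2 gives y = 3.533656, 0.872924, -4.406580.
λ_k = y_k + 1.333333 gives λ = 4.8670, 2.2063, -3.0732 (check: the sum is 4.0000 = tr M).

Hence λ_max = 4.8670 and λ_min = -3.0732.


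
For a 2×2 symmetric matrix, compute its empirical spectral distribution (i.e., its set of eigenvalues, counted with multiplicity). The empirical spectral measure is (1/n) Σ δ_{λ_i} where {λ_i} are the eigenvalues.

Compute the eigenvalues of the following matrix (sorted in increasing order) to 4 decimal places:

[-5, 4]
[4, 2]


Since M is real symmetric, both eigenvalues are real; they are the roots of det(λI − M) = λ² − (tr M) λ + det M.
tr M = -5 + 2 = -3.
det M = (-5)·2 − 4² = -10 − 16 = -26.
Characteristic polynomial: λ² + 3λ − 26 = 0.
Discriminant Δ = (tr M)² − 4·det M = 9 − (-104) = 113; √Δ = 10.630146.
λ = (tr M ± √Δ)/2 = (-3 ± 10.630146)/2, giving (tr M − √Δ)/2 = -6.8151 and (tr M + √Δ)/2 = 3.8151.

Eigenvalues sorted in increasing order: [-6.8151, 3.8151].


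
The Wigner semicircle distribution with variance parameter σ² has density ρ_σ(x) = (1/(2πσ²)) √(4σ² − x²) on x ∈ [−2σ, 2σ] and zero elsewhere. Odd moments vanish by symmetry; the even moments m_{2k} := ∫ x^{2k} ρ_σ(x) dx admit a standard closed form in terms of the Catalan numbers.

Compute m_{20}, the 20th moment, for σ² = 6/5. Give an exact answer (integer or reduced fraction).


By the scaled semicircle moment identity, m_{2k} = σ^{2k} · C_k with k = 10.
C_10 = (1/(k+1)) · C(2k, k) = (1/11) · C(20, 10) = (1/11) · 184756 = 16796.
σ^{2k} = (σ²)^k = (6/5)^10 = 60466176/9765625.

Therefore m_{20} = σ^{20} · C_10 = (60466176/9765625) · 16796 = 1015589892096/9765625.


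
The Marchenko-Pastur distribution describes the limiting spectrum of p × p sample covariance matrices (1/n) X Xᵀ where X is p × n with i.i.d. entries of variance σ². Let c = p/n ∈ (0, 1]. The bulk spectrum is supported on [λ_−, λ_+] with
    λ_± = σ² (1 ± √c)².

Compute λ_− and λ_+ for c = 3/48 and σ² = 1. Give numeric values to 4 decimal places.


c = 3/48 = 0.062500; √c = 0.250000.
λ_− = σ² (1 − √c)² = 1 · (1 − 0.250000)² = 1 · (0.750000)² = 0.562500.
λ_+ = σ² (1 + √c)² = 1 · (1 + 0.250000)² = 1 · (1.250000)² = 1.562500.

Rounded to 4 decimal places: λ_− ≈ 0.5625, λ_+ ≈ 1.5625.


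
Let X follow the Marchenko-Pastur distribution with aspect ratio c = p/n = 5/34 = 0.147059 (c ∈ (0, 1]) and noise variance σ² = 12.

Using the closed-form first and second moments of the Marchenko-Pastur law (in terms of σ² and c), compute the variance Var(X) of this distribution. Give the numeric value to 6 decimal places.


Recall the MP moments m_1 = E[X] = σ² and m_2 = E[X²] = σ⁴ (1 + c).
m_1 = E[X] = σ² = 12, so m_1² = 144.
m_2 = E[X²] = σ⁴ (1 + c) = 144 · (1 + 0.147059) = 144 · 1.147059 = 165.176471.
(Note m_2 − m_1² simplifies to c · σ⁴ = 0.147059 · 144.)

Var(X) = m_2 − m_1² = 165.176471 − 144 = 21.176471.


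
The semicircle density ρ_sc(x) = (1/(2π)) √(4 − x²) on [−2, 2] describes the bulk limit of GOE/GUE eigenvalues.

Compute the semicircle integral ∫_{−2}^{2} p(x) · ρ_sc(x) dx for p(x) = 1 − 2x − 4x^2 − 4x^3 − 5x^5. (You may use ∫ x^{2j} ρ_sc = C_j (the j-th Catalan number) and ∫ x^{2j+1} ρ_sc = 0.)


Write p(x) = Σ a_i x^i, split into monomials and integrate each against ρ_sc separately.
Using ∫ x^{2j} ρ_sc = C_j = (1/(j+1)) C(2j, j) (Catalan numbers) and ∫ x^{2j+1} ρ_sc = 0 (odd monomials vanish by symmetry):
  i = 0 (even): a_0 · C_{0} = 1 · 1 = 1
  i = 1 (odd): ∫ x^1 ρ_sc = 0 (vanishes)
  i = 2 (even): a_2 · C_{1} = -4 · 1 = -4
  i = 3 (odd): ∫ x^3 ρ_sc = 0 (vanishes)
  i = 5 (odd): ∫ x^5 ρ_sc = 0 (vanishes)

Summing the contributions: ∫_{−2}^{2} p(x) ρ_sc(x) dx = 1 + (-4) = -3.


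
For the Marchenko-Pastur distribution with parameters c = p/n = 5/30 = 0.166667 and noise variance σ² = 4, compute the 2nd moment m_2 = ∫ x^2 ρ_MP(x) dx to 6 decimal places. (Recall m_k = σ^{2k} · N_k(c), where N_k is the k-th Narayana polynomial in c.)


E[X²] = σ⁴ (1 + c) (second MP moment). With σ² = 4 (so σ⁴ = 16) and c = 5/30 = 0.166667: E[X²] = 16 · (1 + 0.166667) = 16 · 1.166667.

So E[X^2] = 18.666667.


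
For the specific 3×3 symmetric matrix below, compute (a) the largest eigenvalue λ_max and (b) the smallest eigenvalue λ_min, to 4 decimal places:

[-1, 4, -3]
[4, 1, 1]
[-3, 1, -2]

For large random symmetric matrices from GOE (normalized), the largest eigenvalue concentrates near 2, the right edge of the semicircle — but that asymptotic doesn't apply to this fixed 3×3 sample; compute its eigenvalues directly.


Since M is real symmetric, all three eigenvalues are real; they are the roots of det(λI − M) = λ³ − (tr M) λ² + s λ − det M, where s is the sum of the principal 2×2 minors.
tr M = -1 + 1 + (-2) = -2.
s = ((-1)·1 − 4²) + ((-1)·(-2) − (-3)²) + (1·(-2) − 1²) = -17 + (-7) + (-3) = -27.
det M (expand along row 1) = (-1)·(-3) − 4·(-5) + (-3)·7 = 2.
Characteristic polynomial: λ³ + 2λ² − 27λ − 2 = 0.
Substitute λ = y + (tr M)/3 = y − 0.666667 to remove the quadratic term: y³ + p·y + q = 0 with p = s − (tr M)²/3 = -28.333333 and q = −2(tr M)³/27 + (tr M)·s/3 − det M = 16.592593.
Three real roots ⇒ use the trigonometric (Viète) form: r = 2√(−p/3) = 6.146363, φ = arccos(3q/(p·r)) = arccos(-0.285838) = 1.860677 rad.
y_k = r·cos(φ/3 − 2πk/3) for k = 0, 1, 2 gives y = 5.001586, 0.592980, -5.594566.
λ_k = y_k − 0.666667 gives λ = 4.3349, -0.0737, -6.2612 (check: the sum is -2.0000 = tr M).

Hence λ_max = 4.3349 and λ_min = -6.2612.


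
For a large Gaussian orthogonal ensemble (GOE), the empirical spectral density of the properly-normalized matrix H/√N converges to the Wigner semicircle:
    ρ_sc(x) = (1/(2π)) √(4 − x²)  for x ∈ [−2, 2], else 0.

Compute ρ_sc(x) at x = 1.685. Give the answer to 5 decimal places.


ρ_sc(x) = (1/(2π)) √(4 − x²). With x = 1.685:
  4 − x² = 4 − (1.685)² = 4 − 2.839225 = 1.160775.
  √(4 − x²) = 1.077393.
  1/(2π) = 0.159155.
  ρ_sc(1.685) = 0.159155 · 1.077393 = 0.171472.

Rounded to 5 decimal places: ρ_sc(1.685) ≈ 0.17147.


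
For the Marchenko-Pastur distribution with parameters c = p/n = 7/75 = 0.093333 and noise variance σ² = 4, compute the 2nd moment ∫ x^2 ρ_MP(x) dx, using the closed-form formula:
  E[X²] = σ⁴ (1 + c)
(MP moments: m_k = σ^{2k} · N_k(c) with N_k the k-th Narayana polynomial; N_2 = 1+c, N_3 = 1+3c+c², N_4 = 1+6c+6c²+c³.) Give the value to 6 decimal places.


E[X²] = σ⁴ (1 + c) (second MP moment). With σ² = 4 (so σ⁴ = 16) and c = 7/75 = 0.093333: E[X²] = 16 · (1 + 0.093333) = 16 · 1.093333.

So E[X^2] = 17.493333.


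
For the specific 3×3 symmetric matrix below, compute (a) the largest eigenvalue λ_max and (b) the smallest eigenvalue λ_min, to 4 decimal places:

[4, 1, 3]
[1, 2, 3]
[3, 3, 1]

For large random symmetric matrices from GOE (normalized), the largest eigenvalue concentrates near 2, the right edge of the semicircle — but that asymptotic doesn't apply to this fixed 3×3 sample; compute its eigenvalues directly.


Since M is real symmetric, all three eigenvalues are real; they are the roots of det(λI − M) = λ³ − (tr M) λ² + s λ − det M, where s is the sum of the principal 2×2 minors.
tr M = 4 + 2 + 1 = 7.
s = (4·2 − 1²) + (4·1 − 3²) + (2·1 − 3²) = 7 + (-5) + (-7) = -5.
det M (expand along row 1) = 4·(-7) − 1·(-8) + 3·(-3) = -29.
Characteristic polynomial: λ³ − 7λ² − 5λ + 29 = 0.
Substitute λ = y + (tr M)/3 = y + 2.333333 to remove the quadratic term: y³ + p·y + q = 0 with p = s − (tr M)²/3 = -21.333333 and q = −2(tr M)³/27 + (tr M)·s/3 − det M = -8.074074.
Three real roots ⇒ use the trigonometric (Viète) form: r = 2√(−p/3) = 5.333333, φ = arccos(3q/(p·r)) = arccos(0.212891) = 1.356264 rad.
y_k = r·cos(φ/3 − 2πk/3) for k = 0, 1, 2 gives y = 4.797530, -0.381066, -4.416464.
λ_k = y_k + 2.333333 gives λ = 7.1309, 1.9523, -2.0831 (check: the sum is 7.0000 = tr M).

Hence λ_max = 7.1309 and λ_min = -2.0831.


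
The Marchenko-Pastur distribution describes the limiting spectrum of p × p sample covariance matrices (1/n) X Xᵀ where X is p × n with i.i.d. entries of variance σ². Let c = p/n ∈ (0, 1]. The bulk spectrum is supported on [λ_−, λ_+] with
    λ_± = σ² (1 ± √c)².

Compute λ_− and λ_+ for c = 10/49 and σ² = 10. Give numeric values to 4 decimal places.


c = 10/49 = 0.204082; √c = 0.451754.
λ_− = σ² (1 − √c)² = 10 · (1 − 0.451754)² = 10 · (0.548246)² = 3.005737.
λ_+ = σ² (1 + √c)² = 10 · (1 + 0.451754)² = 10 · (1.451754)² = 21.075895.

Rounded to 4 decimal places: λ_− ≈ 3.0057, λ_+ ≈ 21.0759.


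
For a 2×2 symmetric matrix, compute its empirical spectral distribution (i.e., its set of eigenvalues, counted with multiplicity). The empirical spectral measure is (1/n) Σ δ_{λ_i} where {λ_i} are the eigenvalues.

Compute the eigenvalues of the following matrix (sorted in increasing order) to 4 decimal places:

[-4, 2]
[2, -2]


Since M is real symmetric, both eigenvalues are real; they are the roots of det(λI − M) = λ² − (tr M) λ + det M.
tr M = -4 + (-2) = -6.
det M = (-4)·(-2) − 2² = 8 − 4 = 4.
Characteristic polynomial: λ² + 6λ + 4 = 0.
Discriminant Δ = (tr M)² − 4·det M = 36 − 16 = 20; √Δ = 4.472136.
λ = (tr M ± √Δ)/2 = (-6 ± 4.472136)/2, giving (tr M − √Δ)/2 = -5.2361 and (tr M + √Δ)/2 = -0.7639.

Eigenvalues sorted in increasing order: [-5.2361, -0.7639].
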